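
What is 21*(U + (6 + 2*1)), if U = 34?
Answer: 882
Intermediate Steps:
21*(U + (6 + 2*1)) = 21*(34 + (6 + 2*1)) = 21*(34 + (6 + 2)) = 21*(34 + 8) = 21*42 = 882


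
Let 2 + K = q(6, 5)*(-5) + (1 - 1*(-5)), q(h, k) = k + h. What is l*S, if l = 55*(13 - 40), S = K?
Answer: 75735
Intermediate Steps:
q(h, k) = h + k
K = -51 (K = -2 + ((6 + 5)*(-5) + (1 - 1*(-5))) = -2 + (11*(-5) + (1 + 5)) = -2 + (-55 + 6) = -2 - 49 = -51)
S = -51
l = -1485 (l = 55*(-27) = -1485)
l*S = -1485*(-51) = 75735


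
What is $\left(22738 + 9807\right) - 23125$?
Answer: $9420$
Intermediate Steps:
$\left(22738 + 9807\right) - 23125 = 32545 - 23125 = 9420$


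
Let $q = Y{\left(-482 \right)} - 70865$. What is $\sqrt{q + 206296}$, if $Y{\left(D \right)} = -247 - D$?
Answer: $3 \sqrt{15074} \approx 368.33$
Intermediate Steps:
$q = -70630$ ($q = \left(-247 - -482\right) - 70865 = \left(-247 + 482\right) - 70865 = 235 - 70865 = -70630$)
$\sqrt{q + 206296} = \sqrt{-70630 + 206296} = \sqrt{135666} = 3 \sqrt{15074}$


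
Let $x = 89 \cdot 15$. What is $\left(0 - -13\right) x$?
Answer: $17355$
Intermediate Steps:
$x = 1335$
$\left(0 - -13\right) x = \left(0 - -13\right) 1335 = \left(0 + 13\right) 1335 = 13 \cdot 1335 = 17355$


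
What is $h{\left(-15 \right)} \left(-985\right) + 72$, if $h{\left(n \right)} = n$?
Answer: $14847$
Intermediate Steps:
$h{\left(-15 \right)} \left(-985\right) + 72 = \left(-15\right) \left(-985\right) + 72 = 14775 + 72 = 14847$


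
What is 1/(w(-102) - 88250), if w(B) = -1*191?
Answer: -1/88441 ≈ -1.1307e-5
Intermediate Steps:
w(B) = -191
1/(w(-102) - 88250) = 1/(-191 - 88250) = 1/(-88441) = -1/88441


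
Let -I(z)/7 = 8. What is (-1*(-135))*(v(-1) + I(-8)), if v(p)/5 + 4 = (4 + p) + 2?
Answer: -6885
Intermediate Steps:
v(p) = 10 + 5*p (v(p) = -20 + 5*((4 + p) + 2) = -20 + 5*(6 + p) = -20 + (30 + 5*p) = 10 + 5*p)
I(z) = -56 (I(z) = -7*8 = -56)
(-1*(-135))*(v(-1) + I(-8)) = (-1*(-135))*((10 + 5*(-1)) - 56) = 135*((10 - 5) - 56) = 135*(5 - 56) = 135*(-51) = -6885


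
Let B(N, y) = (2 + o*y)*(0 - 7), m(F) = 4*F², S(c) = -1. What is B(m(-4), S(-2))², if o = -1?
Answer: 441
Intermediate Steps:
B(N, y) = -14 + 7*y (B(N, y) = (2 - y)*(0 - 7) = (2 - y)*(-7) = -14 + 7*y)
B(m(-4), S(-2))² = (-14 + 7*(-1))² = (-14 - 7)² = (-21)² = 441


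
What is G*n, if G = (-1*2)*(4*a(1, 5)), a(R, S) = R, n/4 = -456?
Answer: 14592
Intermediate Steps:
n = -1824 (n = 4*(-456) = -1824)
G = -8 (G = (-1*2)*(4*1) = -2*4 = -8)
G*n = -8*(-1824) = 14592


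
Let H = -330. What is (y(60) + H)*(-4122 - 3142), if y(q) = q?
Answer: 1961280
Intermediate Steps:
(y(60) + H)*(-4122 - 3142) = (60 - 330)*(-4122 - 3142) = -270*(-7264) = 1961280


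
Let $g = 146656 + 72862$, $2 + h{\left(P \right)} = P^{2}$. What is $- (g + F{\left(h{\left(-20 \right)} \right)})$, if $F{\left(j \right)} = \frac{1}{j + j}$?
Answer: $- \frac{174736329}{796} \approx -2.1952 \cdot 10^{5}$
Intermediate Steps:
$h{\left(P \right)} = -2 + P^{2}$
$F{\left(j \right)} = \frac{1}{2 j}$
$g = 219518$
$- (g + F{\left(h{\left(-20 \right)} \right)}) = - (219518 + \frac{1}{2 \left(-2 + \left(-20\right)^{2}\right)}) = - (219518 + \frac{1}{2 \left(-2 + 400\right)}) = - (219518 + \frac{1}{2 \cdot 398}) = - (219518 + \frac{1}{2} \cdot \frac{1}{398}) = - (219518 + \frac{1}{796}) = \left(-1\right) \frac{174736329}{796} = - \frac{174736329}{796}$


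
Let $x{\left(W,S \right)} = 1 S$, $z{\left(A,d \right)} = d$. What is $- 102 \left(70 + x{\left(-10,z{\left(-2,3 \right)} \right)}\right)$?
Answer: $-7446$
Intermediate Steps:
$x{\left(W,S \right)} = S$
$- 102 \left(70 + x{\left(-10,z{\left(-2,3 \right)} \right)}\right) = - 102 \left(70 + 3\right) = \left(-102\right) 73 = -7446$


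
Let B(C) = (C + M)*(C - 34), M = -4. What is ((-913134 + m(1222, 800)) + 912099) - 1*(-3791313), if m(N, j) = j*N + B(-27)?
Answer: 4769769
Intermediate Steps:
B(C) = (-34 + C)*(-4 + C) (B(C) = (C - 4)*(C - 34) = (-4 + C)*(-34 + C) = (-34 + C)*(-4 + C))
m(N, j) = 1891 + N*j (m(N, j) = j*N + (136 + (-27)**2 - 38*(-27)) = N*j + (136 + 729 + 1026) = N*j + 1891 = 1891 + N*j)
((-913134 + m(1222, 800)) + 912099) - 1*(-3791313) = ((-913134 + (1891 + 1222*800)) + 912099) - 1*(-3791313) = ((-913134 + (1891 + 977600)) + 912099) + 3791313 = ((-913134 + 979491) + 912099) + 3791313 = (66357 + 912099) + 3791313 = 978456 + 3791313 = 4769769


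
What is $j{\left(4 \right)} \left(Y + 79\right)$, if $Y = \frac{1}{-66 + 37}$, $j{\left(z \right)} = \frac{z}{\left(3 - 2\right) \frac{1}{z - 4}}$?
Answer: $0$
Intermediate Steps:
$j{\left(z \right)} = z \left(-4 + z\right)$ ($j{\left(z \right)} = \frac{z}{1 \frac{1}{-4 + z}} = \frac{z}{\frac{1}{-4 + z}} = z \left(-4 + z\right)$)
$Y = - \frac{1}{29}$ ($Y = \frac{1}{-29} = - \frac{1}{29} \approx -0.034483$)
$j{\left(4 \right)} \left(Y + 79\right) = 4 \left(-4 + 4\right) \left(- \frac{1}{29} + 79\right) = 4 \cdot 0 \cdot \frac{2290}{29} = 0 \cdot \frac{2290}{29} = 0$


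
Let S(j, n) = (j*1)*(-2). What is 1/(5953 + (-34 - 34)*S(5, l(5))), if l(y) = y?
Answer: 1/6633 ≈ 0.00015076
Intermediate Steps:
S(j, n) = -2*j (S(j, n) = j*(-2) = -2*j)
1/(5953 + (-34 - 34)*S(5, l(5))) = 1/(5953 + (-34 - 34)*(-2*5)) = 1/(5953 - 68*(-10)) = 1/(5953 + 680) = 1/6633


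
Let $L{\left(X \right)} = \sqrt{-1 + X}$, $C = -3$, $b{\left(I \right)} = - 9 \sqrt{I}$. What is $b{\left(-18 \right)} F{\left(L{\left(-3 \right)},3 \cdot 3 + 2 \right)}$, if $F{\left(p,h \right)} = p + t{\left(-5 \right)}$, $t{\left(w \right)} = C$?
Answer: $\sqrt{2} \left(54 + 81 i\right) \approx 76.368 + 114.55 i$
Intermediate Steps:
$t{\left(w \right)} = -3$
$F{\left(p,h \right)} = -3 + p$ ($F{\left(p,h \right)} = p - 3 = -3 + p$)
$b{\left(-18 \right)} F{\left(L{\left(-3 \right)},3 \cdot 3 + 2 \right)} = - 9 \sqrt{-18} \left(-3 + \sqrt{-1 - 3}\right) = - 9 \cdot 3 i \sqrt{2} \left(-3 + \sqrt{-4}\right) = - 27 i \sqrt{2} \left(-3 + 2 i\right)$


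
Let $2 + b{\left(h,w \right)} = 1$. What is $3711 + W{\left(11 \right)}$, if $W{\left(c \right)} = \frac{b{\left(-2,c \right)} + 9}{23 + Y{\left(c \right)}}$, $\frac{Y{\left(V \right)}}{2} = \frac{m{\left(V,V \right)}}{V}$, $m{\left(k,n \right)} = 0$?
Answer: $\frac{85361}{23} \approx 3711.3$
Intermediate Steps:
$b{\left(h,w \right)} = -1$ ($b{\left(h,w \right)} = -2 + 1 = -1$)
$Y{\left(V \right)} = 0$ ($Y{\left(V \right)} = 2 \frac{0}{V} = 2 \cdot 0 = 0$)
$W{\left(c \right)} = \frac{8}{23}$ ($W{\left(c \right)} = \frac{-1 + 9}{23 + 0} = \frac{8}{23}$)
$3711 + W{\left(11 \right)} = 3711 + \frac{8}{23} = \frac{85361}{23}$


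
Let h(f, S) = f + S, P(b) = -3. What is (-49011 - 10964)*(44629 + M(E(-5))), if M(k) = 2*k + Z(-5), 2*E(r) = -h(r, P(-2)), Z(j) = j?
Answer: -2676804200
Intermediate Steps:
h(f, S) = S + f
E(r) = 3/2 - r/2 (E(r) = (-(-3 + r))/2 = (3 - r)/2 = 3/2 - r/2)
M(k) = -5 + 2*k (M(k) = 2*k - 5 = -5 + 2*k)
(-49011 - 10964)*(44629 + M(E(-5))) = (-49011 - 10964)*(44629 + (-5 + 2*(3/2 - 1/2*(-5)))) = -59975*(44629 + (-5 + 2*(3/2 + 5/2))) = -59975*(44629 + (-5 + 2*4)) = -59975*(44629 + (-5 + 8)) = -59975*(44629 + 3) = -59975*44632 = -2676804200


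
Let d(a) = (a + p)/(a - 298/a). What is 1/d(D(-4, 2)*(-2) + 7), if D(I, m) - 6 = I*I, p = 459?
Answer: -1071/15614 ≈ -0.068592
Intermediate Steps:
D(I, m) = 6 + I² (D(I, m) = 6 + I*I = 6 + I²)
d(a) = (459 + a)/(a - 298/a) (d(a) = (a + 459)/(a - 298/a) = (459 + a)/(a - 298/a))
1/d(D(-4, 2)*(-2) + 7) = 1/(((6 + (-4)²)*(-2) + 7)*(459 + ((6 + (-4)²)*(-2) + 7))/(-298 + ((6 + (-4)²)*(-2) + 7)²)) = 1/(((6 + 16)*(-2) + 7)*(459 + ((6 + 16)*(-2) + 7))/(-298 + ((6 + 16)*(-2) + 7)²)) = 1/((22*(-2) + 7)*(459 + (22*(-2) + 7))/(-298 + (22*(-2) + 7)²)) = 1/((-44 + 7)*(459 + (-44 + 7))/(-298 + (-44 + 7)²)) = 1/(-37*(459 - 37)/(-298 + (-37)²)) = 1/(-37*422/(-298 + 1369)) = 1/(-37*422/1071) = 1/(-37*1/1071*422) = 1/(-15614/1071) = -1071/15614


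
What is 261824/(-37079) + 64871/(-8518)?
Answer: -4635568641/315838922 ≈ -14.677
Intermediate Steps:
261824/(-37079) + 64871/(-8518) = 261824*(-1/37079) + 64871*(-1/8518) = -261824/37079 - 64871/8518 = -4635568641/315838922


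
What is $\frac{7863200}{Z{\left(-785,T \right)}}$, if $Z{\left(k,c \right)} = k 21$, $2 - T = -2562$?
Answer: $- \frac{1572640}{3297} \approx -476.99$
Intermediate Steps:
$T = 2564$ ($T = 2 - -2562 = 2 + 2562 = 2564$)
$Z{\left(k,c \right)} = 21 k$
$\frac{7863200}{Z{\left(-785,T \right)}} = \frac{7863200}{21 \left(-785\right)} = \frac{7863200}{-16485} = 7863200 \left(- \frac{1}{16485}\right) = - \frac{1572640}{3297}$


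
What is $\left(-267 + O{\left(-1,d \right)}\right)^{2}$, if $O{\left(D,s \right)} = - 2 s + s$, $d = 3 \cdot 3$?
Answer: $76176$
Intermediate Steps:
$d = 9$
$O{\left(D,s \right)} = - s$
$\left(-267 + O{\left(-1,d \right)}\right)^{2} = \left(-267 - 9\right)^{2} = \left(-276\right)^{2} = 76176$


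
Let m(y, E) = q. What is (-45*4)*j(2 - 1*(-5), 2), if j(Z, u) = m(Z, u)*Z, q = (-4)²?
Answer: -20160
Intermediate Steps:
q = 16
m(y, E) = 16
j(Z, u) = 16*Z
(-45*4)*j(2 - 1*(-5), 2) = (-45*4)*(16*(2 - 1*(-5))) = -2880*(2 + 5) = -2880*7 = -180*112 = -20160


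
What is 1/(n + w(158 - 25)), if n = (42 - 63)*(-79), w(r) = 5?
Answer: 1/1664 ≈ 0.00060096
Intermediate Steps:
n = 1659 (n = -21*(-79) = 1659)
1/(n + w(158 - 25)) = 1/(1659 + 5) = 1/1664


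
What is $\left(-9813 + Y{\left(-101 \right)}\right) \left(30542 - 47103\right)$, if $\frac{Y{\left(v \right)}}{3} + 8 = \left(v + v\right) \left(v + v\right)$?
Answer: $-1864354575$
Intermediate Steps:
$Y{\left(v \right)} = -24 + 12 v^{2}$ ($Y{\left(v \right)} = -24 + 3 \left(v + v\right) \left(v + v\right) = -24 + 3 \cdot 2 v 2 v = -24 + 3 \cdot 4 v^{2} = -24 + 12 v^{2}$)
$\left(-9813 + Y{\left(-101 \right)}\right) \left(30542 - 47103\right) = \left(-9813 - \left(24 - 12 \left(-101\right)^{2}\right)\right) \left(30542 - 47103\right) = \left(-9813 + \left(-24 + 12 \cdot 10201\right)\right) \left(-16561\right) = \left(-9813 + \left(-24 + 122412\right)\right) \left(-16561\right) = \left(-9813 + 122388\right) \left(-16561\right) = 112575 \left(-16561\right) = -1864354575$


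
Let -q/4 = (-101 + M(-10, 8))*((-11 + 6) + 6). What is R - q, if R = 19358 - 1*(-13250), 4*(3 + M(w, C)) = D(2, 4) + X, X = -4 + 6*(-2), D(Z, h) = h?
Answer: 32180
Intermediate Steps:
X = -16 (X = -4 - 12 = -16)
M(w, C) = -6 (M(w, C) = -3 + (4 - 16)/4 = -3 + (¼)*(-12) = -3 - 3 = -6)
R = 32608 (R = 19358 + 13250 = 32608)
q = 428 (q = -4*(-101 - 6)*((-11 + 6) + 6) = -(-428)*(-5 + 6) = -(-428) = -4*(-107) = 428)
R - q = 32608 - 1*428 = 32608 - 428 = 32180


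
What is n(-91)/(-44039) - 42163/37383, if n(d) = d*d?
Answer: -2166384980/1646309937 ≈ -1.3159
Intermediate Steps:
n(d) = d**2
n(-91)/(-44039) - 42163/37383 = (-91)**2/(-44039) - 42163/37383 = 8281*(-1/44039) - 42163*1/37383 = -8281/44039 - 42163/37383 = -2166384980/1646309937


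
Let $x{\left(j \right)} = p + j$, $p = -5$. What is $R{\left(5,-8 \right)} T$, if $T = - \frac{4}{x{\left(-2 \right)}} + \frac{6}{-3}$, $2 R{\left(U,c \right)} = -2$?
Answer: $\frac{10}{7} \approx 1.4286$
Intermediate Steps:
$R{\left(U,c \right)} = -1$ ($R{\left(U,c \right)} = \frac{1}{2} \left(-2\right) = -1$)
$x{\left(j \right)} = -5 + j$
$T = - \frac{10}{7}$ ($T = - \frac{4}{-5 - 2} + \frac{6}{-3} = - \frac{4}{-7} + 6 \left(- \frac{1}{3}\right) = \left(-4\right) \left(- \frac{1}{7}\right) - 2 = \frac{4}{7} - 2 = - \frac{10}{7} \approx -1.4286$)
$R{\left(5,-8 \right)} T = \left(-1\right) \left(- \frac{10}{7}\right) = \frac{10}{7}$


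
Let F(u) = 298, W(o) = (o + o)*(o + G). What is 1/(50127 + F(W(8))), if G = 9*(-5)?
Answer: 1/50425 ≈ 1.9831e-5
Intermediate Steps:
G = -45
W(o) = 2*o*(-45 + o) (W(o) = (o + o)*(o - 45) = (2*o)*(-45 + o) = 2*o*(-45 + o))
1/(50127 + F(W(8))) = 1/(50127 + 298) = 1/50425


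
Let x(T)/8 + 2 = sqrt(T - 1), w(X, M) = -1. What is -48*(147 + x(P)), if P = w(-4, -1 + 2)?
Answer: -6288 - 384*I*sqrt(2) ≈ -6288.0 - 543.06*I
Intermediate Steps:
P = -1
x(T) = -16 + 8*sqrt(-1 + T) (x(T) = -16 + 8*sqrt(T - 1) = -16 + 8*sqrt(-1 + T))
-48*(147 + x(P)) = -48*(147 + (-16 + 8*sqrt(-1 - 1))) = -48*(147 + (-16 + 8*sqrt(-2))) = -48*(147 + (-16 + 8*(I*sqrt(2)))) = -48*(147 + (-16 + 8*I*sqrt(2))) = -48*(131 + 8*I*sqrt(2)) = -6288 - 384*I*sqrt(2)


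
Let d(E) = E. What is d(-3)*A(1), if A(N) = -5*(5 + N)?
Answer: 90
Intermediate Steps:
A(N) = -25 - 5*N
d(-3)*A(1) = -3*(-25 - 5*1) = -3*(-25 - 5) = -3*(-30) = 90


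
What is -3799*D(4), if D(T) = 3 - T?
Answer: 3799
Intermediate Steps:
-3799*D(4) = -3799*(3 - 1*4) = -3799*(3 - 4) = -3799*(-1) = 3799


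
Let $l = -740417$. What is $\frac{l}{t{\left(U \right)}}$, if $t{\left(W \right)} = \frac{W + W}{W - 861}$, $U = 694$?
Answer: $\frac{123649639}{1388} \approx 89085.0$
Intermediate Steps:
$t{\left(W \right)} = \frac{2 W}{-861 + W}$
$\frac{l}{t{\left(U \right)}} = - \frac{740417}{2 \cdot 694 \frac{1}{-861 + 694}} = - \frac{740417}{2 \cdot 694 \frac{1}{-167}} = - \frac{740417}{2 \cdot 694 \left(- \frac{1}{167}\right)} = - \frac{740417}{- \frac{1388}{167}} = \left(-740417\right) \left(- \frac{167}{1388}\right) = \frac{123649639}{1388}$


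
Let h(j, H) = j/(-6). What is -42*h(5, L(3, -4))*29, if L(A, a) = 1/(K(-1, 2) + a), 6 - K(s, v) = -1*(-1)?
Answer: 1015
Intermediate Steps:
K(s, v) = 5 (K(s, v) = 6 - (-1)*(-1) = 6 - 1*1 = 6 - 1 = 5)
L(A, a) = 1/(5 + a)
h(j, H) = -j/6 (h(j, H) = j*(-⅙) = -j/6)
-42*h(5, L(3, -4))*29 = -(-7)*5*29 = -42*(-⅚)*29 = 35*29 = 1015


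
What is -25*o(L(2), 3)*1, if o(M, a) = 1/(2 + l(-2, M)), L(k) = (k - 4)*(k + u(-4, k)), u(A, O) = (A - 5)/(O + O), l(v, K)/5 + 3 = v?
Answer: 25/23 ≈ 1.0870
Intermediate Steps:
l(v, K) = -15 + 5*v
u(A, O) = (-5 + A)/(2*O) (u(A, O) = (-5 + A)/((2*O)) = (-5 + A)*(1/(2*O)) = (-5 + A)/(2*O))
L(k) = (-4 + k)*(k - 9/(2*k)) (L(k) = (k - 4)*(k + (-5 - 4)/(2*k)) = (-4 + k)*(k + (½)*(-9)/k) = (-4 + k)*(k - 9/(2*k)))
o(M, a) = -1/23 (o(M, a) = 1/(2 + (-15 + 5*(-2))) = 1/(2 + (-15 - 10)) = 1/(2 - 25) = 1/(-23) = -1/23)
-25*o(L(2), 3)*1 = -25*(-1/23)*1 = (25/23)*1 = 25/23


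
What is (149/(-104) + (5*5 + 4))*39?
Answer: 8601/8 ≈ 1075.1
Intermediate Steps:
(149/(-104) + (5*5 + 4))*39 = (149*(-1/104) + (25 + 4))*39 = (-149/104 + 29)*39 = (2867/104)*39 = 8601/8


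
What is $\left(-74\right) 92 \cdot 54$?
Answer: $-367632$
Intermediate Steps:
$\left(-74\right) 92 \cdot 54 = \left(-6808\right) 54 = -367632$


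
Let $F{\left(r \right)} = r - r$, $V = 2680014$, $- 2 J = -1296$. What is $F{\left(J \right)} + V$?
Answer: $2680014$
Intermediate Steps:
$J = 648$ ($J = \left(- \frac{1}{2}\right) \left(-1296\right) = 648$)
$F{\left(r \right)} = 0$
$F{\left(J \right)} + V = 0 + 2680014 = 2680014$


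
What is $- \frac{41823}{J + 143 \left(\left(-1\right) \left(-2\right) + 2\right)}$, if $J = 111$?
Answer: $- \frac{41823}{683} \approx -61.234$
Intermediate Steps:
$- \frac{41823}{J + 143 \left(\left(-1\right) \left(-2\right) + 2\right)} = - \frac{41823}{111 + 143 \left(\left(-1\right) \left(-2\right) + 2\right)} = - \frac{41823}{111 + 143 \left(2 + 2\right)} = - \frac{41823}{111 + 143 \cdot 4} = - \frac{41823}{111 + 572} = - \frac{41823}{683}$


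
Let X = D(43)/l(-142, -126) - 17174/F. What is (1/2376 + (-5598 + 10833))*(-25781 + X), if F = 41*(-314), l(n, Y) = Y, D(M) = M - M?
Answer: -114670431703295/849684 ≈ -1.3496e+8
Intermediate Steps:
D(M) = 0
F = -12874
X = 8587/6437 (X = 0/(-126) - 17174/(-12874) = 0*(-1/126) - 17174*(-1/12874) = 0 + 8587/6437 = 8587/6437 ≈ 1.3340)
(1/2376 + (-5598 + 10833))*(-25781 + X) = (1/2376 + (-5598 + 10833))*(-25781 + 8587/6437) = (1/2376 + 5235)*(-165943710/6437) = (12438361/2376)*(-165943710/6437) = -114670431703295/849684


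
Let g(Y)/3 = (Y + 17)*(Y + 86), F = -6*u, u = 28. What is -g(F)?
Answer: -37146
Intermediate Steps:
F = -168 (F = -6*28 = -168)
g(Y) = 3*(17 + Y)*(86 + Y) (g(Y) = 3*((Y + 17)*(Y + 86)) = 3*((17 + Y)*(86 + Y)) = 3*(17 + Y)*(86 + Y))
-g(F) = -(4386 + 3*(-168)² + 309*(-168)) = -(4386 + 3*28224 - 51912) = -(4386 + 84672 - 51912) = -1*37146 = -37146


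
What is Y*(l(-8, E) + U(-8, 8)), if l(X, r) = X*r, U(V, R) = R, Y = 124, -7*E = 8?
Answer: 14880/7 ≈ 2125.7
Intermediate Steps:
E = -8/7 (E = -⅐*8 = -8/7 ≈ -1.1429)
Y*(l(-8, E) + U(-8, 8)) = 124*(-8*(-8/7) + 8) = 124*(64/7 + 8) = 124*(120/7) = 14880/7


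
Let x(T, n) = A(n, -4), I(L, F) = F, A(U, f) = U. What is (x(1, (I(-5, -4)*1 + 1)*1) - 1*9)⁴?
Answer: 20736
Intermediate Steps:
x(T, n) = n
(x(1, (I(-5, -4)*1 + 1)*1) - 1*9)⁴ = ((-4*1 + 1)*1 - 1*9)⁴ = ((-4 + 1)*1 - 9)⁴ = (-3*1 - 9)⁴ = (-3 - 9)⁴ = (-12)⁴ = 20736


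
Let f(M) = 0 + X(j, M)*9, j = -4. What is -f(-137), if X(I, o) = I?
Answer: 36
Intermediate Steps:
f(M) = -36 (f(M) = 0 - 4*9 = 0 - 36 = -36)
-f(-137) = -1*(-36) = 36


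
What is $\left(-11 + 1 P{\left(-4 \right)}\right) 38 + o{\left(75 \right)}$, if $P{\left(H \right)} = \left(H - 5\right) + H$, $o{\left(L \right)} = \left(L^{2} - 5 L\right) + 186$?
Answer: $4524$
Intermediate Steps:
$o{\left(L \right)} = 186 + L^{2} - 5 L$
$P{\left(H \right)} = -5 + 2 H$ ($P{\left(H \right)} = \left(-5 + H\right) + H = -5 + 2 H$)
$\left(-11 + 1 P{\left(-4 \right)}\right) 38 + o{\left(75 \right)} = \left(-11 + 1 \left(-5 + 2 \left(-4\right)\right)\right) 38 + \left(186 + 75^{2} - 375\right) = \left(-11 + 1 \left(-5 - 8\right)\right) 38 + \left(186 + 5625 - 375\right) = \left(-11 + 1 \left(-13\right)\right) 38 + 5436 = \left(-11 - 13\right) 38 + 5436 = \left(-24\right) 38 + 5436 = -912 + 5436 = 4524$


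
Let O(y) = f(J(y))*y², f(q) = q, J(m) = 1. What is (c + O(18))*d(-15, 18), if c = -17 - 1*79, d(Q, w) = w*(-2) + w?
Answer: -4104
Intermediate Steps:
d(Q, w) = -w (d(Q, w) = -2*w + w = -w)
c = -96 (c = -17 - 79 = -96)
O(y) = y² (O(y) = 1*y² = y²)
(c + O(18))*d(-15, 18) = (-96 + 18²)*(-1*18) = (-96 + 324)*(-18) = 228*(-18) = -4104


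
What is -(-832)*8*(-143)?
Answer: -951808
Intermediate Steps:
-(-832)*8*(-143) = -104*(-64)*(-143) = 6656*(-143) = -951808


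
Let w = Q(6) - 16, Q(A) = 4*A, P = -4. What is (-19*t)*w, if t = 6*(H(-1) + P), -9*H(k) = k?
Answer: 10640/3 ≈ 3546.7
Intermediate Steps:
H(k) = -k/9
t = -70/3 (t = 6*(-⅑*(-1) - 4) = 6*(⅑ - 4) = 6*(-35/9) = -70/3 ≈ -23.333)
w = 8 (w = 4*6 - 16 = 24 - 16 = 8)
(-19*t)*w = -19*(-70/3)*8 = (1330/3)*8 = 10640/3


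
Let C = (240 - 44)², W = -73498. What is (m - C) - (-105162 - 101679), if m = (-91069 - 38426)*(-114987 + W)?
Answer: 24408033500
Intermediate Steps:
m = 24407865075 (m = (-91069 - 38426)*(-114987 - 73498) = -129495*(-188485) = 24407865075)
C = 38416 (C = 196² = 38416)
(m - C) - (-105162 - 101679) = (24407865075 - 1*38416) - (-105162 - 101679) = (24407865075 - 38416) - 1*(-206841) = 24407826659 + 206841 = 24408033500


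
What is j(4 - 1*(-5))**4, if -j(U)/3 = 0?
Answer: 0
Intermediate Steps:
j(U) = 0 (j(U) = -3*0 = 0)
j(4 - 1*(-5))**4 = 0**4 = 0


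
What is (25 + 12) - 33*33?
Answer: -1052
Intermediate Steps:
(25 + 12) - 33*33 = 37 - 1089 = -1052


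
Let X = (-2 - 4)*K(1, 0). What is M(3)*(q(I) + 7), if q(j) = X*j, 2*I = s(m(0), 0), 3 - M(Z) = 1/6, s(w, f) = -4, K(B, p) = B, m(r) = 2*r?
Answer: 323/6 ≈ 53.833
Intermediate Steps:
M(Z) = 17/6 (M(Z) = 3 - 1/6 = 3 - 1*⅙ = 3 - ⅙ = 17/6)
I = -2 (I = (½)*(-4) = -2)
X = -6 (X = (-2 - 4)*1 = -6*1 = -6)
q(j) = -6*j
M(3)*(q(I) + 7) = 17*(-6*(-2) + 7)/6 = 17*(12 + 7)/6 = (17/6)*19 = 323/6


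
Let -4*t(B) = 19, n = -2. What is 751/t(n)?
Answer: -3004/19 ≈ -158.11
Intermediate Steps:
t(B) = -19/4 (t(B) = -¼*19 = -19/4)
751/t(n) = 751/(-19/4) = 751*(-4/19) = -3004/19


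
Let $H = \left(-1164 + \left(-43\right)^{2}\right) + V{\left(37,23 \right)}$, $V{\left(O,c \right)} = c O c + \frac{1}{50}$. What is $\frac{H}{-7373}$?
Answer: $- \frac{1012901}{368650} \approx -2.7476$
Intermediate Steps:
$V{\left(O,c \right)} = \frac{1}{50} + O c^{2}$ ($V{\left(O,c \right)} = O c c + \frac{1}{50} = O c^{2} + \frac{1}{50} = \frac{1}{50} + O c^{2}$)
$H = \frac{1012901}{50}$ ($H = \left(-1164 + \left(-43\right)^{2}\right) + \left(\frac{1}{50} + 37 \cdot 23^{2}\right) = \left(-1164 + 1849\right) + \left(\frac{1}{50} + 37 \cdot 529\right) = 685 + \left(\frac{1}{50} + 19573\right) = 685 + \frac{978651}{50} = \frac{1012901}{50} \approx 20258.0$)
$\frac{H}{-7373} = \frac{1012901}{50 \left(-7373\right)} = \frac{1012901}{50} \left(- \frac{1}{7373}\right) = - \frac{1012901}{368650}$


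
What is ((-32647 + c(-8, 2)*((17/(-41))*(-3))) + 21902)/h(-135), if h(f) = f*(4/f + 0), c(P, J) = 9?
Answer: -220043/82 ≈ -2683.5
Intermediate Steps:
h(f) = 4 (h(f) = f*(4/f) = 4)
((-32647 + c(-8, 2)*((17/(-41))*(-3))) + 21902)/h(-135) = ((-32647 + 9*((17/(-41))*(-3))) + 21902)/4 = ((-32647 + 9*((17*(-1/41))*(-3))) + 21902)*(1/4) = ((-32647 + 9*(-17/41*(-3))) + 21902)*(1/4) = ((-32647 + 9*(51/41)) + 21902)*(1/4) = ((-32647 + 459/41) + 21902)*(1/4) = (-1338068/41 + 21902)*(1/4) = -440086/41*1/4 = -220043/82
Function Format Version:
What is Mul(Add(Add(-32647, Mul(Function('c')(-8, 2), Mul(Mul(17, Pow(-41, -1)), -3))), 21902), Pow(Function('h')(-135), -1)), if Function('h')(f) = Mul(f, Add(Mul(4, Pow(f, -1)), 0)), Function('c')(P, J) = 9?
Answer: Rational(-220043, 82) ≈ -2683.5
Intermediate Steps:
Function('h')(f) = 4 (Function('h')(f) = Mul(f, Mul(4, Pow(f, -1))) = 4)
Mul(Add(Add(-32647, Mul(Function('c')(-8, 2), Mul(Mul(17, Pow(-41, -1)), -3))), 21902), Pow(Function('h')(-135), -1)) = Mul(Add(Add(-32647, Mul(9, Mul(Mul(17, Pow(-41, -1)), -3))), 21902), Pow(4, -1)) = Mul(Add(Add(-32647, Mul(9, Mul(Mul(17, Rational(-1, 41)), -3))), 21902), Rational(1, 4)) = Mul(Add(Add(-32647, Mul(9, Mul(Rational(-17, 41), -3))), 21902), Rational(1, 4)) = Mul(Add(Add(-32647, Mul(9, Rational(51, 41))), 21902), Rational(1, 4)) = Mul(Add(Add(-32647, Rational(459, 41)), 21902), Rational(1, 4)) = Mul(Add(Rational(-1338068, 41), 21902), Rational(1, 4)) = Mul(Rational(-440086, 41), Rational(1, 4)) = Rational(-220043, 82)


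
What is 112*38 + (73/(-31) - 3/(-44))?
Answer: 5802065/1364 ≈ 4253.7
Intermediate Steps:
112*38 + (73/(-31) - 3/(-44)) = 4256 + (73*(-1/31) - 3*(-1/44)) = 4256 + (-73/31 + 3/44) = 4256 - 3119/1364 = 5802065/1364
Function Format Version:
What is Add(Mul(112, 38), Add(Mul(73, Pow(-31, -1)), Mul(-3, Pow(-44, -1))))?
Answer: Rational(5802065, 1364) ≈ 4253.7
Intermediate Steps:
Add(Mul(112, 38), Add(Mul(73, Pow(-31, -1)), Mul(-3, Pow(-44, -1)))) = Add(4256, Add(Mul(73, Rational(-1, 31)), Mul(-3, Rational(-1, 44)))) = Add(4256, Add(Rational(-73, 31), Rational(3, 44))) = Add(4256, Rational(-3119, 1364)) = Rational(5802065, 1364)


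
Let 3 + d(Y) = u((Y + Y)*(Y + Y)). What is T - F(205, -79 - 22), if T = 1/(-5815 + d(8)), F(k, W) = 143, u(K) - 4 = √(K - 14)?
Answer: -2416871218/16901177 - 11*√2/33802354 ≈ -143.00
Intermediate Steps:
u(K) = 4 + √(-14 + K) (u(K) = 4 + √(K - 14) = 4 + √(-14 + K))
d(Y) = 1 + √(-14 + 4*Y²) (d(Y) = -3 + (4 + √(-14 + (Y + Y)*(Y + Y))) = -3 + (4 + √(-14 + (2*Y)*(2*Y))) = -3 + (4 + √(-14 + 4*Y²)) = 1 + √(-14 + 4*Y²))
T = 1/(-5814 + 11*√2) (T = 1/(-5815 + (1 + √(-14 + 4*8²))) = 1/(-5815 + (1 + √(-14 + 4*64))) = 1/(-5815 + (1 + √(-14 + 256))) = 1/(-5815 + (1 + √242)) = 1/(-5815 + (1 + 11*√2)) = 1/(-5814 + 11*√2) ≈ -0.00017246)
T - F(205, -79 - 22) = (-2907/16901177 - 11*√2/33802354) - 1*143 = (-2907/16901177 - 11*√2/33802354) - 143 = -2416871218/16901177 - 11*√2/33802354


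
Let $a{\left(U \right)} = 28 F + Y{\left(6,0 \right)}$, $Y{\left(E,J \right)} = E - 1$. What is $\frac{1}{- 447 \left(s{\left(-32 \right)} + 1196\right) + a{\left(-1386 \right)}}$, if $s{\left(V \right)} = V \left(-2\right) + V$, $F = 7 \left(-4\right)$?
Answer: $- \frac{1}{549695} \approx -1.8192 \cdot 10^{-6}$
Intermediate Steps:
$Y{\left(E,J \right)} = -1 + E$
$F = -28$
$s{\left(V \right)} = - V$ ($s{\left(V \right)} = - 2 V + V = - V$)
$a{\left(U \right)} = -779$ ($a{\left(U \right)} = 28 \left(-28\right) + \left(-1 + 6\right) = -784 + 5 = -779$)
$\frac{1}{- 447 \left(s{\left(-32 \right)} + 1196\right) + a{\left(-1386 \right)}} = \frac{1}{- 447 \left(\left(-1\right) \left(-32\right) + 1196\right) - 779} = \frac{1}{- 447 \left(32 + 1196\right) - 779} = \frac{1}{\left(-447\right) 1228 - 779} = \frac{1}{-548916 - 779} = \frac{1}{-549695} = - \frac{1}{549695}$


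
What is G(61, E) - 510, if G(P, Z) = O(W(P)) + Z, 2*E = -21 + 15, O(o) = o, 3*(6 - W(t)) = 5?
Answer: -1526/3 ≈ -508.67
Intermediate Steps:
W(t) = 13/3 (W(t) = 6 - 1/3*5 = 6 - 5/3 = 13/3)
E = -3 (E = (-21 + 15)/2 = (1/2)*(-6) = -3)
G(P, Z) = 13/3 + Z
G(61, E) - 510 = (13/3 - 3) - 510 = 4/3 - 510 = -1526/3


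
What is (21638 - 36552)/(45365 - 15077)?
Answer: -7457/15144 ≈ -0.49241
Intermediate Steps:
(21638 - 36552)/(45365 - 15077) = -14914/30288 = -14914*1/30288 = -7457/15144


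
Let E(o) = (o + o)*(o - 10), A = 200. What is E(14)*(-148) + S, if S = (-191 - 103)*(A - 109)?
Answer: -43330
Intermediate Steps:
S = -26754 (S = (-191 - 103)*(200 - 109) = -294*91 = -26754)
E(o) = 2*o*(-10 + o) (E(o) = (2*o)*(-10 + o) = 2*o*(-10 + o))
E(14)*(-148) + S = (2*14*(-10 + 14))*(-148) - 26754 = (2*14*4)*(-148) - 26754 = 112*(-148) - 26754 = -16576 - 26754 = -43330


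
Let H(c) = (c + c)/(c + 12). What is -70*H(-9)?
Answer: 420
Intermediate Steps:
H(c) = 2*c/(12 + c) (H(c) = (2*c)/(12 + c) = 2*c/(12 + c))
-70*H(-9) = -140*(-9)/(12 - 9) = -140*(-9)/3 = -70*(-6) = 420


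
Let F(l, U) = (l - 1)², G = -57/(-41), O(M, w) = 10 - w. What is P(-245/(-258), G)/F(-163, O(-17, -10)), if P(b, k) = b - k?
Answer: -4661/284505888 ≈ -1.6383e-5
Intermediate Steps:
G = 57/41 (G = -57*(-1/41) = 57/41 ≈ 1.3902)
F(l, U) = (-1 + l)²
P(-245/(-258), G)/F(-163, O(-17, -10)) = (-245/(-258) - 1*57/41)/((-1 - 163)²) = (-245*(-1/258) - 57/41)/((-164)²) = (245/258 - 57/41)/26896 = -4661/10578*1/26896 = -4661/284505888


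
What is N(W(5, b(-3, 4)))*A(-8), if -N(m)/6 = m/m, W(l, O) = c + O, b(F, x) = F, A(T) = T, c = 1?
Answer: 48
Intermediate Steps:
W(l, O) = 1 + O
N(m) = -6 (N(m) = -6*m/m = -6*1 = -6)
N(W(5, b(-3, 4)))*A(-8) = -6*(-8) = 48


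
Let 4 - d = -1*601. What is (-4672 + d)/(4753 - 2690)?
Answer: -4067/2063 ≈ -1.9714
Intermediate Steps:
d = 605 (d = 4 - (-1)*601 = 4 - 1*(-601) = 4 + 601 = 605)
(-4672 + d)/(4753 - 2690) = (-4672 + 605)/(4753 - 2690) = -4067/2063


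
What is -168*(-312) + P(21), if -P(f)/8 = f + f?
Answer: 52080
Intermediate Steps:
P(f) = -16*f (P(f) = -8*(f + f) = -16*f)
-168*(-312) + P(21) = -168*(-312) - 16*21 = 52416 - 336 = 52080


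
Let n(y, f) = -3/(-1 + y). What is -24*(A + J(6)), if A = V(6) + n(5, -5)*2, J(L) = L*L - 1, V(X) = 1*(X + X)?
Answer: -1092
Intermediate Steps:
V(X) = 2*X (V(X) = 1*(2*X) = 2*X)
J(L) = -1 + L**2 (J(L) = L**2 - 1 = -1 + L**2)
A = 21/2 (A = 2*6 - 3/(-1 + 5)*2 = 12 - 3/4*2 = 12 - 3/2 = 21/2 ≈ 10.500)
-24*(A + J(6)) = -24*(21/2 + (-1 + 6**2)) = -24*(21/2 + (-1 + 36)) = -24*(21/2 + 35) = -24*91/2 = -1092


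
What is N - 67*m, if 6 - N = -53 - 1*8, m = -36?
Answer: 2479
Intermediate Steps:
N = 67 (N = 6 - (-53 - 1*8) = 6 - (-53 - 8) = 6 - 1*(-61) = 6 + 61 = 67)
N - 67*m = 67 - 67*(-36) = 67 + 2412 = 2479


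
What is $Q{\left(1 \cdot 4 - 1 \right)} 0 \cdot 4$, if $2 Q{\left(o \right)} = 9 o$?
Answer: $0$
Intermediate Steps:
$Q{\left(o \right)} = \frac{9 o}{2}$
$Q{\left(1 \cdot 4 - 1 \right)} 0 \cdot 4 = \frac{9 \left(1 \cdot 4 - 1\right)}{2} \cdot 0 \cdot 4 = \frac{9 \left(4 - 1\right)}{2} \cdot 0 = \frac{9}{2} \cdot 3 \cdot 0 = \frac{27}{2} \cdot 0 = 0$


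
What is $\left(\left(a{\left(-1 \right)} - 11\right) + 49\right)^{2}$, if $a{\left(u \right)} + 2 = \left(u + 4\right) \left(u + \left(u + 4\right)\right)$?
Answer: $1764$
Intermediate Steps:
$a{\left(u \right)} = -2 + \left(4 + u\right) \left(4 + 2 u\right)$ ($a{\left(u \right)} = -2 + \left(u + 4\right) \left(u + \left(u + 4\right)\right) = -2 + \left(4 + u\right) \left(u + \left(4 + u\right)\right) = -2 + \left(4 + u\right) \left(4 + 2 u\right)$)
$\left(\left(a{\left(-1 \right)} - 11\right) + 49\right)^{2} = \left(\left(\left(14 + 2 \left(-1\right)^{2} + 12 \left(-1\right)\right) - 11\right) + 49\right)^{2} = \left(\left(\left(14 + 2 \cdot 1 - 12\right) - 11\right) + 49\right)^{2} = \left(\left(\left(14 + 2 - 12\right) - 11\right) + 49\right)^{2} = \left(\left(4 - 11\right) + 49\right)^{2} = \left(-7 + 49\right)^{2} = 42^{2} = 1764$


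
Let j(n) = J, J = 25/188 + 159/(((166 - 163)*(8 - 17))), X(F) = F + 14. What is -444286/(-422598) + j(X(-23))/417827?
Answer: 52348295652217/49793544981972 ≈ 1.0513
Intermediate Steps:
X(F) = 14 + F
J = -9739/1692 (J = 25*(1/188) + 159/((3*(-9))) = 25/188 + 159/(-27) = 25/188 + 159*(-1/27) = 25/188 - 53/9 = -9739/1692 ≈ -5.7559)
j(n) = -9739/1692
-444286/(-422598) + j(X(-23))/417827 = -444286/(-422598) - 9739/1692/417827 = -444286*(-1/422598) - 9739/1692*1/417827 = 222143/211299 - 9739/706963284 = 52348295652217/49793544981972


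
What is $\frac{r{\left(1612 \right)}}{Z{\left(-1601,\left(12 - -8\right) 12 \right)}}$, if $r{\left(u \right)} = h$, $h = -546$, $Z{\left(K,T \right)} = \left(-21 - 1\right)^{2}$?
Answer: $- \frac{273}{242} \approx -1.1281$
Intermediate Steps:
$Z{\left(K,T \right)} = 484$ ($Z{\left(K,T \right)} = \left(-22\right)^{2} = 484$)
$r{\left(u \right)} = -546$
$\frac{r{\left(1612 \right)}}{Z{\left(-1601,\left(12 - -8\right) 12 \right)}} = - \frac{546}{484} = \left(-546\right) \frac{1}{484} = - \frac{273}{242}$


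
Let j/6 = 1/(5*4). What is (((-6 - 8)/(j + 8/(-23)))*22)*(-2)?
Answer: -12880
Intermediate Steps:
j = 3/10 (j = 6/((5*4)) = 6/20 = 6*(1/20) = 3/10 ≈ 0.30000)
(((-6 - 8)/(j + 8/(-23)))*22)*(-2) = (((-6 - 8)/(3/10 + 8/(-23)))*22)*(-2) = (-14/(3/10 + 8*(-1/23))*22)*(-2) = (-14/(3/10 - 8/23)*22)*(-2) = (-14/(-11/230)*22)*(-2) = (-14*(-230/11)*22)*(-2) = ((3220/11)*22)*(-2) = 6440*(-2) = -12880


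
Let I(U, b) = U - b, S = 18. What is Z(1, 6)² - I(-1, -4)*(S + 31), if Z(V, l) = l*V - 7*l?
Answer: 1149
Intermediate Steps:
Z(V, l) = -7*l + V*l (Z(V, l) = V*l - 7*l = -7*l + V*l)
Z(1, 6)² - I(-1, -4)*(S + 31) = (6*(-7 + 1))² - (-1 - 1*(-4))*(18 + 31) = (6*(-6))² - (-1 + 4)*49 = (-36)² - 3*49 = 1296 - 1*147 = 1296 - 147 = 1149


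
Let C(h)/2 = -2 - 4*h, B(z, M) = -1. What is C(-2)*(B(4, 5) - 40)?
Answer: -492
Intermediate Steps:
C(h) = -4 - 8*h (C(h) = 2*(-2 - 4*h) = -4 - 8*h)
C(-2)*(B(4, 5) - 40) = (-4 - 8*(-2))*(-1 - 40) = (-4 + 16)*(-41) = 12*(-41) = -492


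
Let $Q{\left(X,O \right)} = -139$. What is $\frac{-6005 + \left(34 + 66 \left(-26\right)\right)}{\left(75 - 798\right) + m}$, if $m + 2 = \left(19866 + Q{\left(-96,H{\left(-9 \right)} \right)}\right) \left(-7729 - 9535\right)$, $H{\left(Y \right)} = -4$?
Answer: $\frac{7687}{340567653} \approx 2.2571 \cdot 10^{-5}$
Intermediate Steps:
$m = -340566930$ ($m = -2 + \left(19866 - 139\right) \left(-7729 - 9535\right) = -2 + 19727 \left(-17264\right) = -2 - 340566928 = -340566930$)
$\frac{-6005 + \left(34 + 66 \left(-26\right)\right)}{\left(75 - 798\right) + m} = \frac{-6005 + \left(34 + 66 \left(-26\right)\right)}{\left(75 - 798\right) - 340566930} = \frac{-6005 + \left(34 - 1716\right)}{\left(75 - 798\right) - 340566930} = \frac{-6005 - 1682}{-723 - 340566930} = - \frac{7687}{-340567653} = \left(-7687\right) \left(- \frac{1}{340567653}\right) = \frac{7687}{340567653}$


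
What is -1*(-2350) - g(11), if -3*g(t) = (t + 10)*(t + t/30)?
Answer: 72887/30 ≈ 2429.6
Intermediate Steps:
g(t) = -31*t*(10 + t)/90 (g(t) = -(t + 10)*(t + t/30)/3 = -(10 + t)*(t + t*(1/30))/3 = -(10 + t)*(t + t/30)/3 = -(10 + t)*31*t/30/3 = -31*t*(10 + t)/90)
-1*(-2350) - g(11) = -1*(-2350) - (-31)*11*(10 + 11)/90 = 2350 - (-31)*11*21/90 = 2350 - 1*(-2387/30) = 2350 + 2387/30 = 72887/30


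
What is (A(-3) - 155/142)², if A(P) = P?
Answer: 337561/20164 ≈ 16.741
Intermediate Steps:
(A(-3) - 155/142)² = (-3 - 155/142)² = (-581/142)² = 337561/20164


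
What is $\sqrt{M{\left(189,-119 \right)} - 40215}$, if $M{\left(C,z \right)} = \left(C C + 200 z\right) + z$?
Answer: $3 i \sqrt{3157} \approx 168.56 i$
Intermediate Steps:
$M{\left(C,z \right)} = C^{2} + 201 z$ ($M{\left(C,z \right)} = \left(C^{2} + 200 z\right) + z = C^{2} + 201 z$)
$\sqrt{M{\left(189,-119 \right)} - 40215} = \sqrt{\left(189^{2} + 201 \left(-119\right)\right) - 40215} = \sqrt{\left(35721 - 23919\right) - 40215} = \sqrt{11802 - 40215} = \sqrt{-28413} = 3 i \sqrt{3157}$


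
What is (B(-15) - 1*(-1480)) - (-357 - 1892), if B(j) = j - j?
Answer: 3729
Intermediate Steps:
B(j) = 0
(B(-15) - 1*(-1480)) - (-357 - 1892) = (0 - 1*(-1480)) - (-357 - 1892) = (0 + 1480) - 1*(-2249) = 1480 + 2249 = 3729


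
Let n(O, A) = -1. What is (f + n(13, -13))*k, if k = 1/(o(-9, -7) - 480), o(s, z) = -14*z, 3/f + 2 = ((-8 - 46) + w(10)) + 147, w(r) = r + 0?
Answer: 49/19291 ≈ 0.0025400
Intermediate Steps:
w(r) = r
f = 3/101 (f = 3/(-2 + (((-8 - 46) + 10) + 147)) = 3/(-2 + ((-54 + 10) + 147)) = 3/(-2 + (-44 + 147)) = 3/(-2 + 103) = 3/101 ≈ 0.029703)
k = -1/382 (k = 1/(-14*(-7) - 480) = 1/(98 - 480) = 1/(-382) = -1/382 ≈ -0.0026178)
(f + n(13, -13))*k = (3/101 - 1)*(-1/382) = -98/101*(-1/382) = 49/19291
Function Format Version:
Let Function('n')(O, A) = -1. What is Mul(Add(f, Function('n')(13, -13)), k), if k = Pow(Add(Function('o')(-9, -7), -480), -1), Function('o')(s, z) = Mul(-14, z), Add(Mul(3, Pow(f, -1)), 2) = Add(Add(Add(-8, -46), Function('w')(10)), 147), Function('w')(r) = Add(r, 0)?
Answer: Rational(49, 19291) ≈ 0.0025400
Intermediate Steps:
Function('w')(r) = r
f = Rational(3, 101) (f = Mul(3, Pow(Add(-2, Add(Add(Add(-8, -46), 10), 147)), -1)) = Mul(3, Pow(Add(-2, Add(Add(-54, 10), 147)), -1)) = Mul(3, Pow(Add(-2, Add(-44, 147)), -1)) = Mul(3, Pow(Add(-2, 103), -1)) = Mul(3, Pow(101, -1)) = Mul(3, Rational(1, 101)) = Rational(3, 101) ≈ 0.029703)
k = Rational(-1, 382) (k = Pow(Add(Mul(-14, -7), -480), -1) = Pow(Add(98, -480), -1) = Pow(-382, -1) = Rational(-1, 382) ≈ -0.0026178)
Mul(Add(f, Function('n')(13, -13)), k) = Mul(Add(Rational(3, 101), -1), Rational(-1, 382)) = Mul(Rational(-98, 101), Rational(-1, 382)) = Rational(49, 19291)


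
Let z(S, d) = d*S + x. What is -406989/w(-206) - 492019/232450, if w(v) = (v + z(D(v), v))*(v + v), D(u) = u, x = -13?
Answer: -4231640324813/2021548379900 ≈ -2.0933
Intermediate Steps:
z(S, d) = -13 + S*d (z(S, d) = d*S - 13 = S*d - 13 = -13 + S*d)
w(v) = 2*v*(-13 + v + v**2) (w(v) = (v + (-13 + v*v))*(v + v) = (v + (-13 + v**2))*(2*v) = (-13 + v + v**2)*(2*v) = 2*v*(-13 + v + v**2))
-406989/w(-206) - 492019/232450 = -406989*(-1/(412*(-13 - 206 + (-206)**2))) - 492019/232450 = -406989*(-1/(412*(-13 - 206 + 42436))) - 492019*1/232450 = -406989/(2*(-206)*42217) - 492019/232450 = -406989/(-17393404) - 492019/232450 = -406989*(-1/17393404) - 492019/232450 = 406989/17393404 - 492019/232450 = -4231640324813/2021548379900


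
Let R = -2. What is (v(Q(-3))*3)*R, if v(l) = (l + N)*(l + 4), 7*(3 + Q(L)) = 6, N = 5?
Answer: -1560/49 ≈ -31.837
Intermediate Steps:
Q(L) = -15/7 (Q(L) = -3 + (⅐)*6 = -3 + 6/7 = -15/7)
v(l) = (4 + l)*(5 + l) (v(l) = (l + 5)*(l + 4) = (5 + l)*(4 + l) = (4 + l)*(5 + l))
(v(Q(-3))*3)*R = ((20 + (-15/7)² + 9*(-15/7))*3)*(-2) = ((20 + 225/49 - 135/7)*3)*(-2) = ((260/49)*3)*(-2) = (780/49)*(-2) = -1560/49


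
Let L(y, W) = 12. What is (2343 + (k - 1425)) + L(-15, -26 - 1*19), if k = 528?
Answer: 1458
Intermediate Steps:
(2343 + (k - 1425)) + L(-15, -26 - 1*19) = (2343 + (528 - 1425)) + 12 = (2343 - 897) + 12 = 1446 + 12 = 1458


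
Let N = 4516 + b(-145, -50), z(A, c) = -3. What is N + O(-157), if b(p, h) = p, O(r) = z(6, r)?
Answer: 4368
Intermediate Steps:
O(r) = -3
N = 4371 (N = 4516 - 145 = 4371)
N + O(-157) = 4371 - 3 = 4368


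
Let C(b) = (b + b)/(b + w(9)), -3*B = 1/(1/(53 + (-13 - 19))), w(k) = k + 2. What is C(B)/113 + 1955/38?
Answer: 110391/2147 ≈ 51.416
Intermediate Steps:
w(k) = 2 + k
B = -7 (B = -1/(3*(1/(53 + (-13 - 19)))) = -1/(3*(1/(53 - 32))) = -1/(3*(1/21)) = -1/(3*1/21) = -1/3*21 = -7)
C(b) = 2*b/(11 + b) (C(b) = (b + b)/(b + (2 + 9)) = (2*b)/(b + 11) = (2*b)/(11 + b) = 2*b/(11 + b))
C(B)/113 + 1955/38 = (2*(-7)/(11 - 7))/113 + 1955/38 = (2*(-7)/4)*(1/113) + 1955*(1/38) = (2*(-7)*(1/4))*(1/113) + 1955/38 = -7/2*1/113 + 1955/38 = -7/226 + 1955/38 = 110391/2147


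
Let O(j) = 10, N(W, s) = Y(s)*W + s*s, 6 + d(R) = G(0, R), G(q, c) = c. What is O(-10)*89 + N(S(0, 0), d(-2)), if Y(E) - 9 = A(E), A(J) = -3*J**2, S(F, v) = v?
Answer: 954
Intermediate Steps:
d(R) = -6 + R
Y(E) = 9 - 3*E**2
N(W, s) = s**2 + W*(9 - 3*s**2) (N(W, s) = (9 - 3*s**2)*W + s*s = W*(9 - 3*s**2) + s**2 = s**2 + W*(9 - 3*s**2))
O(-10)*89 + N(S(0, 0), d(-2)) = 10*89 + ((-6 - 2)**2 - 3*0*(-3 + (-6 - 2)**2)) = 890 + ((-8)**2 - 3*0*(-3 + (-8)**2)) = 890 + (64 - 3*0*(-3 + 64)) = 890 + (64 - 3*0*61) = 890 + (64 + 0) = 890 + 64 = 954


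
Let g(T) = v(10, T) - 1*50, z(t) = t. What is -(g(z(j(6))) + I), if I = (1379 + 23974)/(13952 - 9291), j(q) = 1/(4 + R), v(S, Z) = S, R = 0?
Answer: 161087/4661 ≈ 34.561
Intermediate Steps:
j(q) = ¼ (j(q) = 1/(4 + 0) = 1/4 = ¼)
g(T) = -40 (g(T) = 10 - 1*50 = 10 - 50 = -40)
I = 25353/4661 ≈ 5.4394
-(g(z(j(6))) + I) = -(-40 + 25353/4661) = -1*(-161087/4661) = 161087/4661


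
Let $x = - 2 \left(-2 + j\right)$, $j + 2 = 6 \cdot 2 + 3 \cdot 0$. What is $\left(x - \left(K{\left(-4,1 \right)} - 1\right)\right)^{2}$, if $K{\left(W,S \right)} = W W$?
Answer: $961$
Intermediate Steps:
$j = 10$ ($j = -2 + \left(6 \cdot 2 + 3 \cdot 0\right) = -2 + \left(12 + 0\right) = -2 + 12 = 10$)
$K{\left(W,S \right)} = W^{2}$
$x = -16$ ($x = - 2 \left(-2 + 10\right) = \left(-2\right) 8 = -16$)
$\left(x - \left(K{\left(-4,1 \right)} - 1\right)\right)^{2} = \left(-16 - \left(\left(-4\right)^{2} - 1\right)\right)^{2} = \left(-16 - \left(16 - 1\right)\right)^{2} = \left(-16 - 15\right)^{2} = \left(-31\right)^{2} = 961$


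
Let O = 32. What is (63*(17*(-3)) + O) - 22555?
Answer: -25736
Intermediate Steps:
(63*(17*(-3)) + O) - 22555 = (63*(17*(-3)) + 32) - 22555 = (63*(-51) + 32) - 22555 = (-3213 + 32) - 22555 = -3181 - 22555 = -25736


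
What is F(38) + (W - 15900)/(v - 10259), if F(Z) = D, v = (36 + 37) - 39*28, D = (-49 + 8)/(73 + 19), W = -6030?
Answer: 777581/518788 ≈ 1.4988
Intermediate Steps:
D = -41/92 ≈ -0.44565
v = -1019 (v = 73 - 1092 = -1019)
F(Z) = -41/92
F(38) + (W - 15900)/(v - 10259) = -41/92 + (-6030 - 15900)/(-1019 - 10259) = -41/92 - 21930/(-11278) = -41/92 - 21930*(-1/11278) = -41/92 + 10965/5639 = 777581/518788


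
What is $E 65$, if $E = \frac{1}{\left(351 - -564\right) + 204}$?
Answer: $\frac{65}{1119} \approx 0.058088$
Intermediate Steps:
$E = \frac{1}{1119}$ ($E = \frac{1}{\left(351 + 564\right) + 204} = \frac{1}{915 + 204} = \frac{1}{1119} \approx 0.00089366$)
$E 65 = \frac{1}{1119} \cdot 65 = \frac{65}{1119}$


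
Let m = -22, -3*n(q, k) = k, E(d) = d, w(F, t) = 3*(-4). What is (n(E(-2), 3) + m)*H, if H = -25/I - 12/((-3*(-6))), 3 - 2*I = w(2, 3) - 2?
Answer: 4232/51 ≈ 82.980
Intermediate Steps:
w(F, t) = -12
n(q, k) = -k/3
I = 17/2 (I = 3/2 - (-12 - 2)/2 = 3/2 - ½*(-14) = 3/2 + 7 = 17/2 ≈ 8.5000)
H = -184/51 (H = -25/17/2 - 12/((-3*(-6))) = -25*2/17 - 12/18 = -50/17 - 12*1/18 = -50/17 - ⅔ = -184/51 ≈ -3.6078)
(n(E(-2), 3) + m)*H = (-⅓*3 - 22)*(-184/51) = (-1 - 22)*(-184/51) = -23*(-184/51) = 4232/51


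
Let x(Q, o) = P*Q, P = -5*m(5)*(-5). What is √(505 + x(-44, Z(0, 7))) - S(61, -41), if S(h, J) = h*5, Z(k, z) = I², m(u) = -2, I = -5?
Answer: -305 + √2705 ≈ -252.99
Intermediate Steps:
P = -50 (P = -5*(-2)*(-5) = 10*(-5) = -50)
Z(k, z) = 25 (Z(k, z) = (-5)² = 25)
x(Q, o) = -50*Q
S(h, J) = 5*h
√(505 + x(-44, Z(0, 7))) - S(61, -41) = √(505 - 50*(-44)) - 5*61 = √(505 + 2200) - 1*305 = √2705 - 305 = -305 + √2705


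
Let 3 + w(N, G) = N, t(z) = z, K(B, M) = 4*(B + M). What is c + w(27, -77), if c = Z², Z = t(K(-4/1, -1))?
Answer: 424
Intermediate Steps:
K(B, M) = 4*B + 4*M
Z = -20 (Z = 4*(-4/1) + 4*(-1) = 4*(-4*1) - 4 = 4*(-4) - 4 = -16 - 4 = -20)
w(N, G) = -3 + N
c = 400 (c = (-20)² = 400)
c + w(27, -77) = 400 + (-3 + 27) = 400 + 24 = 424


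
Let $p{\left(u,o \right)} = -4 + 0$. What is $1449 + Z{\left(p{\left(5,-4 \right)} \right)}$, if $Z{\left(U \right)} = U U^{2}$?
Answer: $1385$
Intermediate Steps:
$p{\left(u,o \right)} = -4$
$Z{\left(U \right)} = U^{3}$
$1449 + Z{\left(p{\left(5,-4 \right)} \right)} = 1449 + \left(-4\right)^{3} = 1449 - 64 = 1385$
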